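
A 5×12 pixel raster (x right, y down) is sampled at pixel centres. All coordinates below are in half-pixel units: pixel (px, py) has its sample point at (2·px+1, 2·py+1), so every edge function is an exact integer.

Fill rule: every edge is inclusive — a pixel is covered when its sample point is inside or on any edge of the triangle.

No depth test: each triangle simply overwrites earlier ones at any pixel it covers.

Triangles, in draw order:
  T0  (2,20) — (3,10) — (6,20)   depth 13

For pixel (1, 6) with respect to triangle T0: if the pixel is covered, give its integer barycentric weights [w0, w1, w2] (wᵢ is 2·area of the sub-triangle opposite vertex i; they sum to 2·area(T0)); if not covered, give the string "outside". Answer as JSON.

T0:
  2·area = 40
  edge (2, 20)→(3, 10): d=(1,-10) inclusive
  edge (3, 10)→(6, 20): d=(3,10) inclusive
  edge (6, 20)→(2, 20): d=(-4,0) inclusive
    (1,5)@(3, 11): e=[1,3,36] → █
    (2,5)@(5, 11): e=[21,-17,36] → ·
    (1,6)@(3, 13): e=[3,9,28] → █
    (2,6)@(5, 13): e=[23,-11,28] → ·
    (1,7)@(3, 15): e=[5,15,20] → █
    (2,7)@(5, 15): e=[25,-5,20] → ·
    (1,8)@(3, 17): e=[7,21,12] → █
    (2,8)@(5, 17): e=[27,1,12] → █
    (3,8)@(7, 17): e=[47,-19,12] → ·
    (1,9)@(3, 19): e=[9,27,4] → █
    (3,9)@(7, 19): e=[49,-13,4] → ·
    (1,10)@(3, 21): e=[11,33,-4] → ·
  covered (7 px):
    · · · · ·
    · · · · ·
    · · · · ·
    · · · · ·
    · · · · ·
    · █ · · ·
    · █ · · ·
    · █ · · ·
    · █ █ · ·
    · █ █ · ·
    · · · · ·
    · · · · ·

Final: [9,28,3]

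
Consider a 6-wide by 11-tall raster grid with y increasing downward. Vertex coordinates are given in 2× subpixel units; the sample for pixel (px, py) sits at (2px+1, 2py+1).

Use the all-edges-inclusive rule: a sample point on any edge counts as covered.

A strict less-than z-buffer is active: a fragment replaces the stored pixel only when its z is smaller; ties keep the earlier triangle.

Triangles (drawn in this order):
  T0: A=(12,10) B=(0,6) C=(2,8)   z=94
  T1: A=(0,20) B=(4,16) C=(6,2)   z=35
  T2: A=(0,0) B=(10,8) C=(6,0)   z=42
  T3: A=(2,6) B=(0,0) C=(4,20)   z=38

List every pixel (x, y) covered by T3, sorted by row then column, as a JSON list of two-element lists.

T0:
  2·area = 16  (B↔C swapped to make it positive)
  edge (12, 10)→(2, 8): d=(-10,-2) inclusive
  edge (2, 8)→(0, 6): d=(-2,-2) inclusive
  edge (0, 6)→(12, 10): d=(12,4) inclusive
    (0,3)@(1, 7): e=[8,0,8] → █  [on edge]
    (1,3)@(3, 7): e=[12,4,0] → █  [on edge]
    (2,3)@(5, 7): e=[16,8,-8] → ·
    (0,4)@(1, 9): e=[-12,-4,32] → ·
    (1,4)@(3, 9): e=[-8,0,24] → ·  [on edge]
    (3,4)@(7, 9): e=[0,8,8] → █  [on edge]
    (4,4)@(9, 9): e=[4,12,0] → █  [on edge]
    (5,4)@(11, 9): e=[8,16,-8] → ·
    (2,5)@(5, 11): e=[-24,0,40] → ·  [on edge]
    (3,5)@(7, 11): e=[-20,4,32] → ·
    (4,5)@(9, 11): e=[-16,8,24] → ·
    (3,6)@(7, 13): e=[-40,0,56] → ·  [on edge]
    (4,7)@(9, 15): e=[-56,0,72] → ·  [on edge]
    (5,8)@(11, 17): e=[-72,0,88] → ·  [on edge]
  covered (4 px):
    · · · · · ·
    · · · · · ·
    · · · · · ·
    █ █ · · · ·
    · · · █ █ ·
    · · · · · ·
    · · · · · ·
    · · · · · ·
    · · · · · ·
    · · · · · ·
    · · · · · ·
T1:
  2·area = 48  (B↔C swapped to make it positive)
  edge (0, 20)→(6, 2): d=(6,-18) inclusive
  edge (6, 2)→(4, 16): d=(-2,14) inclusive
  edge (4, 16)→(0, 20): d=(-4,4) inclusive
    (2,2)@(5, 5): e=[0,8,40] → █  [on edge]
    (3,2)@(7, 5): e=[36,-20,32] → ·
    (2,3)@(5, 7): e=[12,4,32] → █
    (3,3)@(7, 7): e=[48,-24,24] → ·
    (2,4)@(5, 9): e=[24,0,24] → █  [on edge]
    (3,4)@(7, 9): e=[60,-28,16] → ·
    (5,4)@(11, 9): e=[132,-84,0] → ·  [on edge]
    (1,5)@(3, 11): e=[0,24,24] → █  [on edge]
    (2,5)@(5, 11): e=[36,-4,16] → ·
    (4,5)@(9, 11): e=[108,-60,0] → ·  [on edge]
    (1,6)@(3, 13): e=[12,20,16] → █
    (2,6)@(5, 13): e=[48,-8,8] → ·
    (3,6)@(7, 13): e=[84,-36,0] → ·  [on edge]
    (2,7)@(5, 15): e=[60,-12,0] → ·  [on edge]
    (0,8)@(1, 17): e=[0,40,8] → █  [on edge]
    (1,8)@(3, 17): e=[36,12,0] → █  [on edge]
    (0,9)@(1, 19): e=[12,36,0] → █  [on edge]
  covered (9 px):
    · · · · · ·
    · · · · · ·
    · · █ · · ·
    · · █ · · ·
    · · █ · · ·
    · █ · · · ·
    · █ · · · ·
    · █ · · · ·
    █ █ · · · ·
    █ · · · · ·
    · · · · · ·
T2:
  2·area = 48  (B↔C swapped to make it positive)
  edge (0, 0)→(6, 0): d=(6,0) inclusive
  edge (6, 0)→(10, 8): d=(4,8) inclusive
  edge (10, 8)→(0, 0): d=(-10,-8) inclusive
    (1,0)@(3, 1): e=[6,28,14] → █
    (2,0)@(5, 1): e=[6,12,30] → █
    (3,0)@(7, 1): e=[6,-4,46] → ·
    (1,1)@(3, 3): e=[18,36,-6] → ·
    (2,1)@(5, 3): e=[18,20,10] → █
    (3,1)@(7, 3): e=[18,4,26] → █
    (4,1)@(9, 3): e=[18,-12,42] → ·
    (2,2)@(5, 5): e=[30,28,-10] → ·
    (3,2)@(7, 5): e=[30,12,6] → █
    (4,2)@(9, 5): e=[30,-4,22] → ·
    (3,3)@(7, 7): e=[42,20,-14] → ·
    (4,3)@(9, 7): e=[42,4,2] → █
  covered (6 px):
    · █ █ · · ·
    · · █ █ · ·
    · · · █ · ·
    · · · · █ ·
    · · · · · ·
    · · · · · ·
    · · · · · ·
    · · · · · ·
    · · · · · ·
    · · · · · ·
    · · · · · ·
T3:
  2·area = 16  (B↔C swapped to make it positive)
  edge (2, 6)→(4, 20): d=(2,14) inclusive
  edge (4, 20)→(0, 0): d=(-4,-20) inclusive
  edge (0, 0)→(2, 6): d=(2,6) inclusive
    (0,1)@(1, 3): e=[8,8,0] → █  [on edge]
    (1,1)@(3, 3): e=[-20,48,-12] → ·
    (0,2)@(1, 5): e=[12,0,4] → █  [on edge]
    (1,2)@(3, 5): e=[-16,40,-8] → ·
    (0,3)@(1, 7): e=[16,-8,8] → ·
    (1,4)@(3, 9): e=[-8,24,0] → ·  [on edge]
    (1,6)@(3, 13): e=[0,8,8] → █  [on edge]
    (2,6)@(5, 13): e=[-28,48,-4] → ·
    (1,7)@(3, 15): e=[4,0,12] → █  [on edge]
    (2,7)@(5, 15): e=[-24,40,0] → ·  [on edge]
    (1,8)@(3, 17): e=[8,-8,16] → ·
    (3,10)@(7, 21): e=[-40,56,0] → ·  [on edge]
  covered (4 px):
    · · · · · ·
    █ · · · · ·
    █ · · · · ·
    · · · · · ·
    · · · · · ·
    · · · · · ·
    · █ · · · ·
    · █ · · · ·
    · · · · · ·
    · · · · · ·
    · · · · · ·

Answer: [[0,1],[0,2],[1,6],[1,7]]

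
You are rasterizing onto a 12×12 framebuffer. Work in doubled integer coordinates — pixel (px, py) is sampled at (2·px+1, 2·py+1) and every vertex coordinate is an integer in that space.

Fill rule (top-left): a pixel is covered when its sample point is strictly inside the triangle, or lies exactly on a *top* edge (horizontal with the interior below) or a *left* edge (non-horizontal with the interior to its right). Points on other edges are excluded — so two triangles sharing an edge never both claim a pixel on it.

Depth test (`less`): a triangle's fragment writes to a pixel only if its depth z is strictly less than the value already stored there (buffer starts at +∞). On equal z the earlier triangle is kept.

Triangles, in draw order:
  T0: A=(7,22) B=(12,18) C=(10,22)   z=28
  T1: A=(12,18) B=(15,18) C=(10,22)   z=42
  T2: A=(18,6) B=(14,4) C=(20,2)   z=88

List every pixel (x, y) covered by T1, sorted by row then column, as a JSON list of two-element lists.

T0:
  2·area = 12
  edge (7, 22)→(12, 18): d=(5,-4) top-left  bias=+0
  edge (12, 18)→(10, 22): d=(-2,4) right/bottom  bias=-1
  edge (10, 22)→(7, 22): d=(-3,0) right/bottom  bias=-1
    (5,9)@(11, 19): e=[1,2,9] → █
    (6,9)@(13, 19): e=[9,-6,9] → ·
    (4,10)@(9, 21): e=[3,6,3] → █
    (5,10)@(11, 21): e=[11,-2,3] → ·
    (4,11)@(9, 23): e=[13,2,-3] → ·
  covered (2 px):
    · · · · · · · · · · · ·
    · · · · · · · · · · · ·
    · · · · · · · · · · · ·
    · · · · · · · · · · · ·
    · · · · · · · · · · · ·
    · · · · · · · · · · · ·
    · · · · · · · · · · · ·
    · · · · · · · · · · · ·
    · · · · · · · · · · · ·
    · · · · · █ · · · · · ·
    · · · · █ · · · · · · ·
    · · · · · · · · · · · ·
T1:
  2·area = 12
  edge (12, 18)→(15, 18): d=(3,0) top-left  bias=+0
  edge (15, 18)→(10, 22): d=(-5,4) right/bottom  bias=-1
  edge (10, 22)→(12, 18): d=(2,-4) top-left  bias=+0
    (6,9)@(13, 19): e=[3,3,6] → █
    (7,9)@(15, 19): e=[3,-5,14] → ·
    (5,10)@(11, 21): e=[9,1,2] → █
    (6,10)@(13, 21): e=[9,-7,10] → ·
    (5,11)@(11, 23): e=[15,-9,6] → ·
  covered (2 px):
    · · · · · · · · · · · ·
    · · · · · · · · · · · ·
    · · · · · · · · · · · ·
    · · · · · · · · · · · ·
    · · · · · · · · · · · ·
    · · · · · · · · · · · ·
    · · · · · · · · · · · ·
    · · · · · · · · · · · ·
    · · · · · · · · · · · ·
    · · · · · · █ · · · · ·
    · · · · · █ · · · · · ·
    · · · · · · · · · · · ·
T2:
  2·area = 20
  edge (18, 6)→(14, 4): d=(-4,-2) top-left  bias=+0
  edge (14, 4)→(20, 2): d=(6,-2) top-left  bias=+0
  edge (20, 2)→(18, 6): d=(-2,4) right/bottom  bias=-1
    (11,0)@(23, 1): e=[30,0,-10] → ·  [on edge]
    (8,1)@(17, 3): e=[10,0,10] → █  [on edge]
    (9,1)@(19, 3): e=[14,4,2] → █
    (10,1)@(21, 3): e=[18,8,-6] → ·
    (5,2)@(11, 5): e=[-10,0,30] → ·  [on edge]
    (8,2)@(17, 5): e=[2,12,6] → █
    (9,2)@(19, 5): e=[6,16,-2] → ·
    (2,3)@(5, 7): e=[-30,0,50] → ·  [on edge]
    (8,3)@(17, 7): e=[-6,24,2] → ·
  covered (3 px):
    · · · · · · · · · · · ·
    · · · · · · · · █ █ · ·
    · · · · · · · · █ · · ·
    · · · · · · · · · · · ·
    · · · · · · · · · · · ·
    · · · · · · · · · · · ·
    · · · · · · · · · · · ·
    · · · · · · · · · · · ·
    · · · · · · · · · · · ·
    · · · · · · · · · · · ·
    · · · · · · · · · · · ·
    · · · · · · · · · · · ·

Result: [[6,9],[5,10]]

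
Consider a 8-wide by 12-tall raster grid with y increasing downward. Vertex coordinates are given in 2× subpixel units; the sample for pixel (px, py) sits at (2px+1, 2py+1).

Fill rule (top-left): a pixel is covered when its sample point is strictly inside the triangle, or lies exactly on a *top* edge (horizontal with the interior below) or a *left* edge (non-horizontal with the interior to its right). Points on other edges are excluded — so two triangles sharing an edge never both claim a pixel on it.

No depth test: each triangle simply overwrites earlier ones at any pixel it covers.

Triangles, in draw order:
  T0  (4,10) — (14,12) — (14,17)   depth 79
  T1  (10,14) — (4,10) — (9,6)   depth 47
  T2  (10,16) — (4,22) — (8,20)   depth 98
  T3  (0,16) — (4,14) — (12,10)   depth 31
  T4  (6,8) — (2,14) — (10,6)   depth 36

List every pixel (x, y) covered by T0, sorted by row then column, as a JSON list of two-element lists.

T0:
  2·area = 50
  edge (4, 10)→(14, 12): d=(10,2) right/bottom  bias=-1
  edge (14, 12)→(14, 17): d=(0,5) right/bottom  bias=-1
  edge (14, 17)→(4, 10): d=(-10,-7) top-left  bias=+0
    (3,5)@(7, 11): e=[4,35,11] → #
    (4,5)@(9, 11): e=[0,25,25] → ·  [on edge]
    (3,6)@(7, 13): e=[24,35,-9] → ·
    (4,6)@(9, 13): e=[20,25,5] → #
    (5,6)@(11, 13): e=[16,15,19] → #
    (6,6)@(13, 13): e=[12,5,33] → #
    (7,6)@(15, 13): e=[8,-5,47] → ·
    (4,7)@(9, 15): e=[40,25,-15] → ·
    (5,7)@(11, 15): e=[36,15,-1] → ·
    (6,7)@(13, 15): e=[32,5,13] → #
    (7,7)@(15, 15): e=[28,-5,27] → ·
    (6,8)@(13, 17): e=[52,5,-7] → ·
  covered (5 px):
    · · · · · · · ·
    · · · · · · · ·
    · · · · · · · ·
    · · · · · · · ·
    · · · · · · · ·
    · · · # · · · ·
    · · · · # # # ·
    · · · · · · # ·
    · · · · · · · ·
    · · · · · · · ·
    · · · · · · · ·
    · · · · · · · ·
T1:
  2·area = 44
  edge (10, 14)→(4, 10): d=(-6,-4) top-left  bias=+0
  edge (4, 10)→(9, 6): d=(5,-4) top-left  bias=+0
  edge (9, 6)→(10, 14): d=(1,8) right/bottom  bias=-1
    (4,3)@(9, 7): e=[38,5,1] → #
    (5,3)@(11, 7): e=[46,13,-15] → ·
    (3,4)@(7, 9): e=[18,7,19] → #
    (5,4)@(11, 9): e=[34,23,-13] → ·
    (3,5)@(7, 11): e=[6,17,21] → #
    (5,5)@(11, 11): e=[22,33,-11] → ·
    (3,6)@(7, 13): e=[-6,27,23] → ·
    (4,6)@(9, 13): e=[2,35,7] → #
    (5,6)@(11, 13): e=[10,43,-9] → ·
    (4,7)@(9, 15): e=[-10,45,9] → ·
  covered (6 px):
    · · · · · · · ·
    · · · · · · · ·
    · · · · · · · ·
    · · · · # · · ·
    · · · # # · · ·
    · · · # # · · ·
    · · · · # · · ·
    · · · · · · · ·
    · · · · · · · ·
    · · · · · · · ·
    · · · · · · · ·
    · · · · · · · ·
T2:
  2·area = 12  (B↔C swapped to make it positive)
  edge (10, 16)→(8, 20): d=(-2,4) right/bottom  bias=-1
  edge (8, 20)→(4, 22): d=(-4,2) right/bottom  bias=-1
  edge (4, 22)→(10, 16): d=(6,-6) top-left  bias=+0
    (7,5)@(15, 11): e=[-10,22,0] → ·  [on edge]
    (6,6)@(13, 13): e=[-6,18,0] → ·  [on edge]
    (5,7)@(11, 15): e=[-2,14,0] → ·  [on edge]
    (4,8)@(9, 17): e=[2,10,0] → #  [on edge]
    (5,8)@(11, 17): e=[-6,6,12] → ·
    (3,9)@(7, 19): e=[6,6,0] → #  [on edge]
    (4,9)@(9, 19): e=[-2,2,12] → ·
    (2,10)@(5, 21): e=[10,2,0] → #  [on edge]
    (3,10)@(7, 21): e=[2,-2,12] → ·
    (1,11)@(3, 23): e=[14,-2,0] → ·  [on edge]
    (2,11)@(5, 23): e=[6,-6,12] → ·
  covered (3 px):
    · · · · · · · ·
    · · · · · · · ·
    · · · · · · · ·
    · · · · · · · ·
    · · · · · · · ·
    · · · · · · · ·
    · · · · · · · ·
    · · · · · · · ·
    · · · · # · · ·
    · · · # · · · ·
    · · # · · · · ·
    · · · · · · · ·
T3:
  degenerate (2·area = 0) — covers nothing
T4:
  2·area = 16  (B↔C swapped to make it positive)
  edge (6, 8)→(10, 6): d=(4,-2) top-left  bias=+0
  edge (10, 6)→(2, 14): d=(-8,8) right/bottom  bias=-1
  edge (2, 14)→(6, 8): d=(4,-6) top-left  bias=+0
    (7,0)@(15, 1): e=[-10,0,26] → ·  [on edge]
    (6,1)@(13, 3): e=[-6,0,22] → ·  [on edge]
    (5,2)@(11, 5): e=[-2,0,18] → ·  [on edge]
    (4,3)@(9, 7): e=[2,0,14] → ·  [on edge]
    (3,4)@(7, 9): e=[6,0,10] → ·  [on edge]
    (2,5)@(5, 11): e=[10,0,6] → ·  [on edge]
    (1,6)@(3, 13): e=[14,0,2] → ·  [on edge]
    (0,7)@(1, 15): e=[18,0,-2] → ·  [on edge]
  covered (0 px):
    · · · · · · · ·
    · · · · · · · ·
    · · · · · · · ·
    · · · · · · · ·
    · · · · · · · ·
    · · · · · · · ·
    · · · · · · · ·
    · · · · · · · ·
    · · · · · · · ·
    · · · · · · · ·
    · · · · · · · ·
    · · · · · · · ·

Result: [[3,5],[4,6],[5,6],[6,6],[6,7]]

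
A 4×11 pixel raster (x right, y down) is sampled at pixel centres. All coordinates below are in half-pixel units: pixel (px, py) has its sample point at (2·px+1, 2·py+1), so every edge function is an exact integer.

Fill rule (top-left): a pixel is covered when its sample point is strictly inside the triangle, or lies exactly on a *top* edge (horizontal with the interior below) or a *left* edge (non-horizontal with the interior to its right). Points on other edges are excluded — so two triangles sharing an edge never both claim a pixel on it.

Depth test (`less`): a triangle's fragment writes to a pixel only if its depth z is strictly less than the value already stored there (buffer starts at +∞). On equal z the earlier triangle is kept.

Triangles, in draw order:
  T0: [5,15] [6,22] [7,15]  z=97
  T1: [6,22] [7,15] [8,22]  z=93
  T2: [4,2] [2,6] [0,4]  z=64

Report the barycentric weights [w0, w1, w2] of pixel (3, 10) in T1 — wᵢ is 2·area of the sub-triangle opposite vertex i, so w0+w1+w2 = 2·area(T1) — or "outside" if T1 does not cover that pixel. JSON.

T0:
  2·area = 14  (B↔C swapped to make it positive)
  edge (5, 15)→(7, 15): d=(2,0) top-left  bias=+0
  edge (7, 15)→(6, 22): d=(-1,7) right/bottom  bias=-1
  edge (6, 22)→(5, 15): d=(-1,-7) top-left  bias=+0
    (1,0)@(3, 1): e=[-28,42,0] → ·  [on edge]
    (0,7)@(1, 15): e=[0,42,-28] → ·  [on edge]
    (1,7)@(3, 15): e=[0,28,-14] → ·  [on edge]
    (2,7)@(5, 15): e=[0,14,0] → #  [on edge]
    (3,7)@(7, 15): e=[0,0,14] → ·  [on edge]
    (2,8)@(5, 17): e=[4,12,-2] → ·
  covered (1 px):
    · · · ·
    · · · ·
    · · · ·
    · · · ·
    · · · ·
    · · · ·
    · · · ·
    · · # ·
    · · · ·
    · · · ·
    · · · ·
T1:
  2·area = 14
  edge (6, 22)→(7, 15): d=(1,-7) top-left  bias=+0
  edge (7, 15)→(8, 22): d=(1,7) right/bottom  bias=-1
  edge (8, 22)→(6, 22): d=(-2,0) right/bottom  bias=-1
    (2,0)@(5, 1): e=[-28,0,42] → ·  [on edge]
    (3,7)@(7, 15): e=[0,0,14] → ·  [on edge]
    (3,8)@(7, 17): e=[2,2,10] → #
    (3,9)@(7, 19): e=[4,4,6] → #
    (3,10)@(7, 21): e=[6,6,2] → #
  covered (3 px):
    · · · ·
    · · · ·
    · · · ·
    · · · ·
    · · · ·
    · · · ·
    · · · ·
    · · · ·
    · · · #
    · · · #
    · · · #
T2:
  2·area = 12
  edge (4, 2)→(2, 6): d=(-2,4) right/bottom  bias=-1
  edge (2, 6)→(0, 4): d=(-2,-2) top-left  bias=+0
  edge (0, 4)→(4, 2): d=(4,-2) top-left  bias=+0
    (1,1)@(3, 3): e=[2,8,2] → #
    (2,1)@(5, 3): e=[-6,12,6] → ·
    (0,2)@(1, 5): e=[6,0,6] → #  [on edge]
    (1,2)@(3, 5): e=[-2,4,10] → ·
    (0,3)@(1, 7): e=[2,-4,14] → ·
    (1,3)@(3, 7): e=[-6,0,18] → ·  [on edge]
    (2,4)@(5, 9): e=[-18,0,30] → ·  [on edge]
    (3,5)@(7, 11): e=[-30,0,42] → ·  [on edge]
  covered (2 px):
    · · · ·
    · # · ·
    # · · ·
    · · · ·
    · · · ·
    · · · ·
    · · · ·
    · · · ·
    · · · ·
    · · · ·
    · · · ·

Final: [6,2,6]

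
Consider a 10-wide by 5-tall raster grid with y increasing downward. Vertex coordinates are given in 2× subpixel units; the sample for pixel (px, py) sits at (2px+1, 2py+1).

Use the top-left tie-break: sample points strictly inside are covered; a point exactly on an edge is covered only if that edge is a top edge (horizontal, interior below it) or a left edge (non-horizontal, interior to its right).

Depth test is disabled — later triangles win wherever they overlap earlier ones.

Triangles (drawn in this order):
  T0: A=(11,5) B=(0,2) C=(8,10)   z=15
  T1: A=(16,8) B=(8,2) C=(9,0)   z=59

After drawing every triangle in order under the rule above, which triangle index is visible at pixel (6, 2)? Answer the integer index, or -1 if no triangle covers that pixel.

T0:
  2·area = 64  (B↔C swapped to make it positive)
  edge (11, 5)→(8, 10): d=(-3,5) right/bottom  bias=-1
  edge (8, 10)→(0, 2): d=(-8,-8) top-left  bias=+0
  edge (0, 2)→(11, 5): d=(11,3) right/bottom  bias=-1
    (0,1)@(1, 3): e=[56,0,8] → X  [on edge]
    (1,1)@(3, 3): e=[46,16,2] → X
    (2,1)@(5, 3): e=[36,32,-4] → .
    (0,2)@(1, 5): e=[50,-16,30] → .
    (1,2)@(3, 5): e=[40,0,24] → X  [on edge]
    (2,2)@(5, 5): e=[30,16,18] → X
    (3,2)@(7, 5): e=[20,32,12] → X
    (4,2)@(9, 5): e=[10,48,6] → X
    (5,2)@(11, 5): e=[0,64,0] → .  [on edge]
    (1,3)@(3, 7): e=[34,-16,46] → .
    (2,3)@(5, 7): e=[24,0,40] → X  [on edge]
    (5,3)@(11, 7): e=[-6,48,22] → .
    (3,4)@(7, 9): e=[8,0,56] → X  [on edge]
  covered (10 px):
    . . . . . . . . . .
    X X . . . . . . . .
    . X X X X . . . . .
    . . X X X . . . . .
    . . . X . . . . . .
T1:
  2·area = 22
  edge (16, 8)→(8, 2): d=(-8,-6) top-left  bias=+0
  edge (8, 2)→(9, 0): d=(1,-2) top-left  bias=+0
  edge (9, 0)→(16, 8): d=(7,8) right/bottom  bias=-1
    (4,0)@(9, 1): e=[14,1,7] → X
    (5,0)@(11, 1): e=[26,5,-9] → .
    (4,1)@(9, 3): e=[-2,3,21] → .
    (5,1)@(11, 3): e=[10,7,5] → X
    (6,1)@(13, 3): e=[22,11,-11] → .
    (5,2)@(11, 5): e=[-6,9,19] → .
    (6,2)@(13, 5): e=[6,13,3] → X
    (7,2)@(15, 5): e=[18,17,-13] → .
    (6,3)@(13, 7): e=[-10,15,17] → .
    (7,3)@(15, 7): e=[2,19,1] → X
    (8,3)@(17, 7): e=[14,23,-15] → .
    (7,4)@(15, 9): e=[-14,21,15] → .
  covered (4 px):
    . . . . X . . . . .
    . . . . . X . . . .
    . . . . . . X . . .
    . . . . . . . X . .
    . . . . . . . . . .

Z-buffer (winner per pixel, '.' = empty):
  . . . . 1 . . . . .
  0 0 . . . 1 . . . .
  . 0 0 0 0 . 1 . . .
  . . 0 0 0 . . 1 . .
  . . . 0 . . . . . .

Answer: 1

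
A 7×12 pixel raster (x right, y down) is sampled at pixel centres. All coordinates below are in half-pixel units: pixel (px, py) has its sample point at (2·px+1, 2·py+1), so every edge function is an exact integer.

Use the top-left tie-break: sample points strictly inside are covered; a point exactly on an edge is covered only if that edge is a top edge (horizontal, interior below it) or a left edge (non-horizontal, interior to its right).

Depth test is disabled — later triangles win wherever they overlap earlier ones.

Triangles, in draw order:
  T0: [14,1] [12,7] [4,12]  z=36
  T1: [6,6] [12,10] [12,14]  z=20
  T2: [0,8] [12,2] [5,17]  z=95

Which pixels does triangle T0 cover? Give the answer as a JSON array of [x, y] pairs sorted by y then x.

T0:
  2·area = 38
  edge (14, 1)→(12, 7): d=(-2,6) right/bottom  bias=-1
  edge (12, 7)→(4, 12): d=(-8,5) right/bottom  bias=-1
  edge (4, 12)→(14, 1): d=(10,-11) top-left  bias=+0
    (6,1)@(13, 3): e=[2,27,9] → █
    (5,2)@(11, 5): e=[10,21,7] → █
    (6,2)@(13, 5): e=[-2,11,29] → ·
    (4,3)@(9, 7): e=[18,15,5] → █
    (6,3)@(13, 7): e=[-6,-5,49] → ·
    (3,4)@(7, 9): e=[26,9,3] → █
    (4,4)@(9, 9): e=[14,-1,25] → ·
    (5,4)@(11, 9): e=[2,-11,47] → ·
    (2,5)@(5, 11): e=[34,3,1] → █
    (3,5)@(7, 11): e=[22,-7,23] → ·
    (2,6)@(5, 13): e=[30,-13,21] → ·
  covered (6 px):
    · · · · · · ·
    · · · · · · █
    · · · · · █ ·
    · · · · █ █ ·
    · · · █ · · ·
    · · █ · · · ·
    · · · · · · ·
    · · · · · · ·
    · · · · · · ·
    · · · · · · ·
    · · · · · · ·
    · · · · · · ·
T1:
  2·area = 24
  edge (6, 6)→(12, 10): d=(6,4) right/bottom  bias=-1
  edge (12, 10)→(12, 14): d=(0,4) right/bottom  bias=-1
  edge (12, 14)→(6, 6): d=(-6,-8) top-left  bias=+0
    (3,3)@(7, 7): e=[2,20,2] → █
    (4,3)@(9, 7): e=[-6,12,18] → ·
    (3,4)@(7, 9): e=[14,20,-10] → ·
    (4,4)@(9, 9): e=[6,12,6] → █
    (5,4)@(11, 9): e=[-2,4,22] → ·
    (4,5)@(9, 11): e=[18,12,-6] → ·
    (5,5)@(11, 11): e=[10,4,10] → █
    (6,5)@(13, 11): e=[2,-4,26] → ·
    (5,6)@(11, 13): e=[22,4,-2] → ·
  covered (3 px):
    · · · · · · ·
    · · · · · · ·
    · · · · · · ·
    · · · █ · · ·
    · · · · █ · ·
    · · · · · █ ·
    · · · · · · ·
    · · · · · · ·
    · · · · · · ·
    · · · · · · ·
    · · · · · · ·
    · · · · · · ·
T2:
  2·area = 138
  edge (0, 8)→(12, 2): d=(12,-6) top-left  bias=+0
  edge (12, 2)→(5, 17): d=(-7,15) right/bottom  bias=-1
  edge (5, 17)→(0, 8): d=(-5,-9) top-left  bias=+0
    (5,1)@(11, 3): e=[6,8,124] → █
    (6,1)@(13, 3): e=[18,-22,142] → ·
    (3,2)@(7, 5): e=[6,54,78] → █
    (4,2)@(9, 5): e=[18,24,96] → █
    (5,2)@(11, 5): e=[30,-6,114] → ·
    (1,3)@(3, 7): e=[6,100,32] → █
    (2,3)@(5, 7): e=[18,70,50] → █
    (5,3)@(11, 7): e=[54,-20,104] → ·
    (0,4)@(1, 9): e=[18,116,4] → █
    (4,4)@(9, 9): e=[66,-4,76] → ·
    (0,5)@(1, 11): e=[42,102,-6] → ·
    (1,5)@(3, 11): e=[54,72,12] → █
    (2,8)@(5, 17): e=[138,0,0] → ·  [on edge]
  covered (17 px):
    · · · · · · ·
    · · · · · █ ·
    · · · █ █ · ·
    · █ █ █ █ · ·
    █ █ █ █ · · ·
    · █ █ █ · · ·
    · █ █ · · · ·
    · · █ · · · ·
    · · · · · · ·
    · · · · · · ·
    · · · · · · ·
    · · · · · · ·

Final: [[6,1],[5,2],[4,3],[5,3],[3,4],[2,5]]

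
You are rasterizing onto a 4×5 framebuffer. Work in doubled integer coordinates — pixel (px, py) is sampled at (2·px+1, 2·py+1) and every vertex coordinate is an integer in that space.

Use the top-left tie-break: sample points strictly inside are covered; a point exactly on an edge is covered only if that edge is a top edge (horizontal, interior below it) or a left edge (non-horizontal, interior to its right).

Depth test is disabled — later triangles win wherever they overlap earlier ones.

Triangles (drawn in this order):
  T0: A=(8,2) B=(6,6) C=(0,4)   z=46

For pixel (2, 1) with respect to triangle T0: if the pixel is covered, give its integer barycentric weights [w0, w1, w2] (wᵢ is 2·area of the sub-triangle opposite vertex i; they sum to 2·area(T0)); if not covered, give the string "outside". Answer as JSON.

T0:
  2·area = 28
  edge (8, 2)→(6, 6): d=(-2,4) right/bottom  bias=-1
  edge (6, 6)→(0, 4): d=(-6,-2) top-left  bias=+0
  edge (0, 4)→(8, 2): d=(8,-2) top-left  bias=+0
    (2,1)@(5, 3): e=[10,16,2] → X
    (3,1)@(7, 3): e=[2,20,6] → X
    (1,2)@(3, 5): e=[14,0,14] → X  [on edge]
    (3,2)@(7, 5): e=[-2,8,22] → .
    (1,3)@(3, 7): e=[10,-12,30] → .
    (2,3)@(5, 7): e=[2,-8,34] → .
  covered (4 px):
    . . . .
    . . X X
    . X X .
    . . . .
    . . . .

Answer: [16,2,10]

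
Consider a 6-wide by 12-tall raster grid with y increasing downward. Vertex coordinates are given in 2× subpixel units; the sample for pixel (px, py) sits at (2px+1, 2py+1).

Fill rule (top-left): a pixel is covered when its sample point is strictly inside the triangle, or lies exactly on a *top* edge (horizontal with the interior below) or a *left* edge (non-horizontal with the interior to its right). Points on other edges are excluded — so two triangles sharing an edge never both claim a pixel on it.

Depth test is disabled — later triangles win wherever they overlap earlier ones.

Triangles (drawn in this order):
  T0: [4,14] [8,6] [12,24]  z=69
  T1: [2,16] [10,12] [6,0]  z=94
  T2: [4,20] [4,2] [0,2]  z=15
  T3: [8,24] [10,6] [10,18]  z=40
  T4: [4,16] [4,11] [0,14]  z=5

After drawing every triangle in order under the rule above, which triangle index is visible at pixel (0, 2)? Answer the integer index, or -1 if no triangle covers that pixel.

T0:
  2·area = 104
  edge (4, 14)→(8, 6): d=(4,-8) top-left  bias=+0
  edge (8, 6)→(12, 24): d=(4,18) right/bottom  bias=-1
  edge (12, 24)→(4, 14): d=(-8,-10) top-left  bias=+0
    (3,4)@(7, 9): e=[4,30,70] → X
    (4,4)@(9, 9): e=[20,-6,90] → .
    (3,5)@(7, 11): e=[12,38,54] → X
    (4,5)@(9, 11): e=[28,2,74] → X
    (5,5)@(11, 11): e=[44,-34,94] → .
    (2,6)@(5, 13): e=[4,82,18] → X
    (5,6)@(11, 13): e=[52,-26,78] → .
    (2,7)@(5, 15): e=[12,90,2] → X
    (5,7)@(11, 15): e=[60,-18,62] → .
    (2,8)@(5, 17): e=[20,98,-14] → .
    (3,8)@(7, 17): e=[36,62,6] → X
    (5,8)@(11, 17): e=[68,-10,46] → .
  covered (13 px):
    . . . . . .
    . . . . . .
    . . . . . .
    . . . . . .
    . . . X . .
    . . . X X .
    . . X X X .
    . . X X X .
    . . . X X .
    . . . . X .
    . . . . . X
    . . . . . .
T1:
  2·area = 112  (B↔C swapped to make it positive)
  edge (2, 16)→(6, 0): d=(4,-16) top-left  bias=+0
  edge (6, 0)→(10, 12): d=(4,12) right/bottom  bias=-1
  edge (10, 12)→(2, 16): d=(-8,4) right/bottom  bias=-1
    (3,1)@(7, 3): e=[28,0,84] → .  [on edge]
    (2,2)@(5, 5): e=[4,32,76] → X
    (3,2)@(7, 5): e=[36,8,68] → X
    (4,2)@(9, 5): e=[68,-16,60] → .
    (2,3)@(5, 7): e=[12,40,60] → X
    (4,3)@(9, 7): e=[76,-8,44] → .
    (2,4)@(5, 9): e=[20,48,44] → X
    (4,4)@(9, 9): e=[84,0,28] → .  [on edge]
    (2,5)@(5, 11): e=[28,56,28] → X
    (4,5)@(9, 11): e=[92,8,12] → X
    (5,5)@(11, 11): e=[124,-16,4] → .
    (1,6)@(3, 13): e=[4,88,20] → X
    (5,7)@(11, 15): e=[140,0,-28] → .  [on edge]
  covered (13 px):
    . . . . . .
    . . . . . .
    . . X X . .
    . . X X . .
    . . X X . .
    . . X X X .
    . X X X . .
    . X . . . .
    . . . . . .
    . . . . . .
    . . . . . .
    . . . . . .
T2:
  2·area = 72  (B↔C swapped to make it positive)
  edge (4, 20)→(0, 2): d=(-4,-18) top-left  bias=+0
  edge (0, 2)→(4, 2): d=(4,0) top-left  bias=+0
  edge (4, 2)→(4, 20): d=(0,18) right/bottom  bias=-1
    (0,1)@(1, 3): e=[14,4,54] → X
    (1,1)@(3, 3): e=[50,4,18] → X
    (2,1)@(5, 3): e=[86,4,-18] → .
    (0,2)@(1, 5): e=[6,12,54] → X
    (2,2)@(5, 5): e=[78,12,-18] → .
    (0,3)@(1, 7): e=[-2,20,54] → .
    (1,3)@(3, 7): e=[34,20,18] → X
    (2,3)@(5, 7): e=[70,20,-18] → .
    (1,4)@(3, 9): e=[26,28,18] → X
    (2,4)@(5, 9): e=[62,28,-18] → .
    (1,5)@(3, 11): e=[18,36,18] → X
    (2,5)@(5, 11): e=[54,36,-18] → .
  covered (9 px):
    . . . . . .
    X X . . . .
    X X . . . .
    . X . . . .
    . X . . . .
    . X . . . .
    . X . . . .
    . X . . . .
    . . . . . .
    . . . . . .
    . . . . . .
    . . . . . .
T3:
  2·area = 24
  edge (8, 24)→(10, 6): d=(2,-18) top-left  bias=+0
  edge (10, 6)→(10, 18): d=(0,12) right/bottom  bias=-1
  edge (10, 18)→(8, 24): d=(-2,6) right/bottom  bias=-1
    (4,7)@(9, 15): e=[0,12,12] → X  [on edge]
    (5,7)@(11, 15): e=[36,-12,0] → .  [on edge]
    (4,8)@(9, 17): e=[4,12,8] → X
    (5,8)@(11, 17): e=[40,-12,-4] → .
    (4,9)@(9, 19): e=[8,12,4] → X
    (5,9)@(11, 19): e=[44,-12,-8] → .
    (4,10)@(9, 21): e=[12,12,0] → .  [on edge]
  covered (3 px):
    . . . . . .
    . . . . . .
    . . . . . .
    . . . . . .
    . . . . . .
    . . . . . .
    . . . . . .
    . . . . X .
    . . . . X .
    . . . . X .
    . . . . . .
    . . . . . .
T4:
  2·area = 20  (B↔C swapped to make it positive)
  edge (4, 16)→(0, 14): d=(-4,-2) top-left  bias=+0
  edge (0, 14)→(4, 11): d=(4,-3) top-left  bias=+0
  edge (4, 11)→(4, 16): d=(0,5) right/bottom  bias=-1
    (1,6)@(3, 13): e=[10,5,5] → X
    (2,6)@(5, 13): e=[14,11,-5] → .
    (1,7)@(3, 15): e=[2,13,5] → X
    (2,7)@(5, 15): e=[6,19,-5] → .
    (1,8)@(3, 17): e=[-6,21,5] → .
  covered (2 px):
    . . . . . .
    . . . . . .
    . . . . . .
    . . . . . .
    . . . . . .
    . . . . . .
    . X . . . .
    . X . . . .
    . . . . . .
    . . . . . .
    . . . . . .
    . . . . . .

Z-buffer (winner per pixel, '.' = empty):
  . . . . . .
  2 2 . . . .
  2 2 1 1 . .
  . 2 1 1 . .
  . 2 1 1 . .
  . 2 1 1 1 .
  . 4 1 1 0 .
  . 4 0 0 3 .
  . . . 0 3 .
  . . . . 3 .
  . . . . . 0
  . . . . . .

Final: 2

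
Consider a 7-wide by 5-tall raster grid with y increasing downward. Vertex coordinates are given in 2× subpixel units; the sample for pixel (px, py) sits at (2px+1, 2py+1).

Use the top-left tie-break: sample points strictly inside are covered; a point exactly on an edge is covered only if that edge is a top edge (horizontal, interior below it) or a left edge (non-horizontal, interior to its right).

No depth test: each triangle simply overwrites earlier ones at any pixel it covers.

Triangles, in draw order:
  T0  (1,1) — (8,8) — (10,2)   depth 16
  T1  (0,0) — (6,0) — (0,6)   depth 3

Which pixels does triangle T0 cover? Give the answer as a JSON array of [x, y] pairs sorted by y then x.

T0:
  2·area = 56  (B↔C swapped to make it positive)
  edge (1, 1)→(10, 2): d=(9,1) right/bottom  bias=-1
  edge (10, 2)→(8, 8): d=(-2,6) right/bottom  bias=-1
  edge (8, 8)→(1, 1): d=(-7,-7) top-left  bias=+0
    (0,0)@(1, 1): e=[0,56,0] → ·  [on edge]
    (1,1)@(3, 3): e=[16,40,0] → #  [on edge]
    (2,1)@(5, 3): e=[14,28,14] → #
    (3,1)@(7, 3): e=[12,16,28] → #
    (4,1)@(9, 3): e=[10,4,42] → #
    (5,1)@(11, 3): e=[8,-8,56] → ·
    (1,2)@(3, 5): e=[34,36,-14] → ·
    (2,2)@(5, 5): e=[32,24,0] → #  [on edge]
    (4,2)@(9, 5): e=[28,0,28] → ·  [on edge]
    (2,3)@(5, 7): e=[50,20,-14] → ·
    (3,3)@(7, 7): e=[48,8,0] → #  [on edge]
    (4,3)@(9, 7): e=[46,-4,14] → ·
    (4,4)@(9, 9): e=[64,-8,0] → ·  [on edge]
  covered (7 px):
    · · · · · · ·
    · # # # # · ·
    · · # # · · ·
    · · · # · · ·
    · · · · · · ·
T1:
  2·area = 36
  edge (0, 0)→(6, 0): d=(6,0) top-left  bias=+0
  edge (6, 0)→(0, 6): d=(-6,6) right/bottom  bias=-1
  edge (0, 6)→(0, 0): d=(0,-6) top-left  bias=+0
    (0,0)@(1, 1): e=[6,24,6] → #
    (1,0)@(3, 1): e=[6,12,18] → #
    (2,0)@(5, 1): e=[6,0,30] → ·  [on edge]
    (0,1)@(1, 3): e=[18,12,6] → #
    (1,1)@(3, 3): e=[18,0,18] → ·  [on edge]
    (0,2)@(1, 5): e=[30,0,6] → ·  [on edge]
  covered (3 px):
    # # · · · · ·
    # · · · · · ·
    · · · · · · ·
    · · · · · · ·
    · · · · · · ·

Answer: [[1,1],[2,1],[3,1],[4,1],[2,2],[3,2],[3,3]]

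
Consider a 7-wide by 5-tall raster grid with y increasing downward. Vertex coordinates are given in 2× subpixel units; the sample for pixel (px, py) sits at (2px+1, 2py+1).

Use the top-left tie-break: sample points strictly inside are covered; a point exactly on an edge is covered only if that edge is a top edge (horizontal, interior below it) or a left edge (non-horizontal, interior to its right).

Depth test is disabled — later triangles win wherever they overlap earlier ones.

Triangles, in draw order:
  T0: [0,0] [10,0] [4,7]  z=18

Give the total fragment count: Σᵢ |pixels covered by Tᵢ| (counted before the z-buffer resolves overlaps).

T0:
  2·area = 70
  edge (0, 0)→(10, 0): d=(10,0) top-left  bias=+0
  edge (10, 0)→(4, 7): d=(-6,7) right/bottom  bias=-1
  edge (4, 7)→(0, 0): d=(-4,-7) top-left  bias=+0
    (0,0)@(1, 1): e=[10,57,3] → █
    (1,0)@(3, 1): e=[10,43,17] → █
    (2,0)@(5, 1): e=[10,29,31] → █
    (3,0)@(7, 1): e=[10,15,45] → █
    (4,0)@(9, 1): e=[10,1,59] → █
    (5,0)@(11, 1): e=[10,-13,73] → ·
    (0,1)@(1, 3): e=[30,45,-5] → ·
    (1,1)@(3, 3): e=[30,31,9] → █
    (4,1)@(9, 3): e=[30,-11,51] → ·
    (1,2)@(3, 5): e=[50,19,1] → █
    (3,2)@(7, 5): e=[50,-9,29] → ·
    (1,3)@(3, 7): e=[70,7,-7] → ·
  covered (10 px):
    █ █ █ █ █ · ·
    · █ █ █ · · ·
    · █ █ · · · ·
    · · · · · · ·
    · · · · · · ·

Answer: 10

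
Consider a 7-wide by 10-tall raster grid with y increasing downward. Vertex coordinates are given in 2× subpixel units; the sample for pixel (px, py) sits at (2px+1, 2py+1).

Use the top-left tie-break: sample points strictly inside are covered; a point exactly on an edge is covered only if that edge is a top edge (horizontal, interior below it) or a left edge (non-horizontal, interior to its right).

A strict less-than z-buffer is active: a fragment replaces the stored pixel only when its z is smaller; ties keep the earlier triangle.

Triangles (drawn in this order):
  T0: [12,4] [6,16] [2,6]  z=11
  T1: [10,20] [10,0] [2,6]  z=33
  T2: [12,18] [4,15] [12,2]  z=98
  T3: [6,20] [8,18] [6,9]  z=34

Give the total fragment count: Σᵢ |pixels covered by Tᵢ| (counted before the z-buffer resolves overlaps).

T0:
  2·area = 108
  edge (12, 4)→(6, 16): d=(-6,12) right/bottom  bias=-1
  edge (6, 16)→(2, 6): d=(-4,-10) top-left  bias=+0
  edge (2, 6)→(12, 4): d=(10,-2) top-left  bias=+0
    (3,2)@(7, 5): e=[54,54,0] → █  [on edge]
    (4,2)@(9, 5): e=[30,74,4] → █
    (5,2)@(11, 5): e=[6,94,8] → █
    (6,2)@(13, 5): e=[-18,114,12] → ·
    (1,3)@(3, 7): e=[90,6,12] → █
    (2,3)@(5, 7): e=[66,26,16] → █
    (5,3)@(11, 7): e=[-6,86,28] → ·
    (1,4)@(3, 9): e=[78,-2,32] → ·
    (2,4)@(5, 9): e=[54,18,36] → █
    (5,4)@(11, 9): e=[-18,78,48] → ·
    (2,5)@(5, 11): e=[42,10,56] → █
    (4,5)@(9, 11): e=[-6,50,64] → ·
  covered (14 px):
    · · · · · · ·
    · · · · · · ·
    · · · █ █ █ ·
    · █ █ █ █ · ·
    · · █ █ █ · ·
    · · █ █ · · ·
    · · █ █ · · ·
    · · · · · · ·
    · · · · · · ·
    · · · · · · ·
T1:
  2·area = 160  (B↔C swapped to make it positive)
  edge (10, 20)→(2, 6): d=(-8,-14) top-left  bias=+0
  edge (2, 6)→(10, 0): d=(8,-6) top-left  bias=+0
  edge (10, 0)→(10, 20): d=(0,20) right/bottom  bias=-1
    (4,0)@(9, 1): e=[138,2,20] → █
    (5,0)@(11, 1): e=[166,14,-20] → ·
    (3,1)@(7, 3): e=[94,6,60] → █
    (5,1)@(11, 3): e=[150,30,-20] → ·
    (2,2)@(5, 5): e=[50,10,100] → █
    (5,2)@(11, 5): e=[134,46,-20] → ·
    (1,3)@(3, 7): e=[6,14,140] → █
    (5,3)@(11, 7): e=[118,62,-20] → ·
    (1,4)@(3, 9): e=[-10,30,140] → ·
    (2,4)@(5, 9): e=[18,42,100] → █
    (5,4)@(11, 9): e=[102,78,-20] → ·
    (2,5)@(5, 11): e=[2,58,100] → █
  covered (20 px):
    · · · · █ · ·
    · · · █ █ · ·
    · · █ █ █ · ·
    · █ █ █ █ · ·
    · · █ █ █ · ·
    · · █ █ █ · ·
    · · · █ █ · ·
    · · · · █ · ·
    · · · · █ · ·
    · · · · · · ·
T2:
  2·area = 128
  edge (12, 18)→(4, 15): d=(-8,-3) top-left  bias=+0
  edge (4, 15)→(12, 2): d=(8,-13) top-left  bias=+0
  edge (12, 2)→(12, 18): d=(0,16) right/bottom  bias=-1
    (5,2)@(11, 5): e=[101,11,16] → █
    (6,2)@(13, 5): e=[107,37,-16] → ·
    (4,3)@(9, 7): e=[79,1,48] → █
    (6,3)@(13, 7): e=[91,53,-16] → ·
    (4,4)@(9, 9): e=[63,17,48] → █
    (6,4)@(13, 9): e=[75,69,-16] → ·
    (3,5)@(7, 11): e=[41,7,80] → █
    (6,5)@(13, 11): e=[59,85,-16] → ·
    (3,6)@(7, 13): e=[25,23,80] → █
    (6,6)@(13, 13): e=[43,101,-16] → ·
    (2,7)@(5, 15): e=[3,13,112] → █
    (6,7)@(13, 15): e=[27,117,-16] → ·
  covered (16 px):
    · · · · · · ·
    · · · · · · ·
    · · · · · █ ·
    · · · · █ █ ·
    · · · · █ █ ·
    · · · █ █ █ ·
    · · · █ █ █ ·
    · · █ █ █ █ ·
    · · · · · █ ·
    · · · · · · ·
T3:
  2·area = 22  (B↔C swapped to make it positive)
  edge (6, 20)→(6, 9): d=(0,-11) top-left  bias=+0
  edge (6, 9)→(8, 18): d=(2,9) right/bottom  bias=-1
  edge (8, 18)→(6, 20): d=(-2,2) right/bottom  bias=-1
    (6,6)@(13, 13): e=[77,-55,0] → ·  [on edge]
    (3,7)@(7, 15): e=[11,3,8] → █
    (4,7)@(9, 15): e=[33,-15,4] → ·
    (5,7)@(11, 15): e=[55,-33,0] → ·  [on edge]
    (3,8)@(7, 17): e=[11,7,4] → █
    (4,8)@(9, 17): e=[33,-11,0] → ·  [on edge]
    (3,9)@(7, 19): e=[11,11,0] → ·  [on edge]
  covered (2 px):
    · · · · · · ·
    · · · · · · ·
    · · · · · · ·
    · · · · · · ·
    · · · · · · ·
    · · · · · · ·
    · · · · · · ·
    · · · █ · · ·
    · · · █ · · ·
    · · · · · · ·

Result: 52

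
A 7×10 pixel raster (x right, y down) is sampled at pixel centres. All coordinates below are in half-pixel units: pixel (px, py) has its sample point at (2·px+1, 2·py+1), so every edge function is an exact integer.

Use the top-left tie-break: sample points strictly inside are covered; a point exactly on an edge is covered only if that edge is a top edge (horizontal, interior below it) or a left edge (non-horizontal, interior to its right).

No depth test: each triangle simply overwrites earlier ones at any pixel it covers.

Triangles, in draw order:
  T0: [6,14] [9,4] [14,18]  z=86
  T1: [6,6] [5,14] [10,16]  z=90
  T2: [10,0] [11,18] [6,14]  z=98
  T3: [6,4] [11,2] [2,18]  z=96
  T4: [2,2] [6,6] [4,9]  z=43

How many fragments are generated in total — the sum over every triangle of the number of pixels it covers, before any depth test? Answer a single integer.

T0:
  2·area = 92
  edge (6, 14)→(9, 4): d=(3,-10) top-left  bias=+0
  edge (9, 4)→(14, 18): d=(5,14) right/bottom  bias=-1
  edge (14, 18)→(6, 14): d=(-8,-4) top-left  bias=+0
    (4,2)@(9, 5): e=[3,5,84] → █
    (5,2)@(11, 5): e=[23,-23,92] → ·
    (4,3)@(9, 7): e=[9,15,68] → █
    (5,3)@(11, 7): e=[29,-13,76] → ·
    (4,4)@(9, 9): e=[15,25,52] → █
    (5,4)@(11, 9): e=[35,-3,60] → ·
    (3,5)@(7, 11): e=[1,63,28] → █
    (5,5)@(11, 11): e=[41,7,44] → █
    (6,5)@(13, 11): e=[61,-21,52] → ·
    (3,6)@(7, 13): e=[7,73,12] → █
    (6,6)@(13, 13): e=[67,-11,36] → ·
    (3,7)@(7, 15): e=[13,83,-4] → ·
  covered (12 px):
    · · · · · · ·
    · · · · · · ·
    · · · · █ · ·
    · · · · █ · ·
    · · · · █ · ·
    · · · █ █ █ ·
    · · · █ █ █ ·
    · · · · █ █ ·
    · · · · · · █
    · · · · · · ·
T1:
  2·area = 42  (B↔C swapped to make it positive)
  edge (6, 6)→(10, 16): d=(4,10) right/bottom  bias=-1
  edge (10, 16)→(5, 14): d=(-5,-2) top-left  bias=+0
  edge (5, 14)→(6, 6): d=(1,-8) top-left  bias=+0
    (3,4)@(7, 9): e=[2,29,11] → █
    (4,4)@(9, 9): e=[-18,33,27] → ·
    (3,5)@(7, 11): e=[10,19,13] → █
    (4,5)@(9, 11): e=[-10,23,29] → ·
    (3,6)@(7, 13): e=[18,9,15] → █
    (4,6)@(9, 13): e=[-2,13,31] → ·
    (3,7)@(7, 15): e=[26,-1,17] → ·
    (4,7)@(9, 15): e=[6,3,33] → █
    (5,7)@(11, 15): e=[-14,7,49] → ·
    (4,8)@(9, 17): e=[14,-7,35] → ·
  covered (4 px):
    · · · · · · ·
    · · · · · · ·
    · · · · · · ·
    · · · · · · ·
    · · · █ · · ·
    · · · █ · · ·
    · · · █ · · ·
    · · · · █ · ·
    · · · · · · ·
    · · · · · · ·
T2:
  2·area = 86
  edge (10, 0)→(11, 18): d=(1,18) right/bottom  bias=-1
  edge (11, 18)→(6, 14): d=(-5,-4) top-left  bias=+0
  edge (6, 14)→(10, 0): d=(4,-14) top-left  bias=+0
    (4,2)@(9, 5): e=[23,57,6] → █
    (5,2)@(11, 5): e=[-13,65,34] → ·
    (4,3)@(9, 7): e=[25,47,14] → █
    (5,3)@(11, 7): e=[-11,55,42] → ·
    (4,4)@(9, 9): e=[27,37,22] → █
    (5,4)@(11, 9): e=[-9,45,50] → ·
    (3,5)@(7, 11): e=[65,19,2] → █
    (5,5)@(11, 11): e=[-7,35,58] → ·
    (3,6)@(7, 13): e=[67,9,10] → █
    (5,6)@(11, 13): e=[-5,25,66] → ·
    (3,7)@(7, 15): e=[69,-1,18] → ·
    (4,7)@(9, 15): e=[33,7,46] → █
  covered (8 px):
    · · · · · · ·
    · · · · · · ·
    · · · · █ · ·
    · · · · █ · ·
    · · · · █ · ·
    · · · █ █ · ·
    · · · █ █ · ·
    · · · · █ · ·
    · · · · · · ·
    · · · · · · ·
T3:
  2·area = 62
  edge (6, 4)→(11, 2): d=(5,-2) top-left  bias=+0
  edge (11, 2)→(2, 18): d=(-9,16) right/bottom  bias=-1
  edge (2, 18)→(6, 4): d=(4,-14) top-left  bias=+0
    (4,1)@(9, 3): e=[1,23,38] → █
    (5,1)@(11, 3): e=[5,-9,66] → ·
    (3,2)@(7, 5): e=[7,37,18] → █
    (5,2)@(11, 5): e=[15,-27,74] → ·
    (3,3)@(7, 7): e=[17,19,26] → █
    (4,3)@(9, 7): e=[21,-13,54] → ·
    (2,4)@(5, 9): e=[23,33,6] → █
    (4,4)@(9, 9): e=[31,-31,62] → ·
    (2,5)@(5, 11): e=[33,15,14] → █
    (3,5)@(7, 11): e=[37,-17,42] → ·
    (2,6)@(5, 13): e=[43,-3,22] → ·
    (1,7)@(3, 15): e=[49,11,2] → █
  covered (8 px):
    · · · · · · ·
    · · · · █ · ·
    · · · █ █ · ·
    · · · █ · · ·
    · · █ █ · · ·
    · · █ · · · ·
    · · · · · · ·
    · █ · · · · ·
    · · · · · · ·
    · · · · · · ·
T4:
  2·area = 20
  edge (2, 2)→(6, 6): d=(4,4) right/bottom  bias=-1
  edge (6, 6)→(4, 9): d=(-2,3) right/bottom  bias=-1
  edge (4, 9)→(2, 2): d=(-2,-7) top-left  bias=+0
    (0,0)@(1, 1): e=[0,25,-5] → ·  [on edge]
    (1,1)@(3, 3): e=[0,15,5] → ·  [on edge]
    (1,2)@(3, 5): e=[8,11,1] → █
    (2,2)@(5, 5): e=[0,5,15] → ·  [on edge]
    (1,3)@(3, 7): e=[16,7,-3] → ·
    (2,3)@(5, 7): e=[8,1,11] → █
    (3,3)@(7, 7): e=[0,-5,25] → ·  [on edge]
    (2,4)@(5, 9): e=[16,-3,7] → ·
    (4,4)@(9, 9): e=[0,-15,35] → ·  [on edge]
    (5,5)@(11, 11): e=[0,-25,45] → ·  [on edge]
    (6,6)@(13, 13): e=[0,-35,55] → ·  [on edge]
  covered (2 px):
    · · · · · · ·
    · · · · · · ·
    · █ · · · · ·
    · · █ · · · ·
    · · · · · · ·
    · · · · · · ·
    · · · · · · ·
    · · · · · · ·
    · · · · · · ·
    · · · · · · ·

Result: 34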